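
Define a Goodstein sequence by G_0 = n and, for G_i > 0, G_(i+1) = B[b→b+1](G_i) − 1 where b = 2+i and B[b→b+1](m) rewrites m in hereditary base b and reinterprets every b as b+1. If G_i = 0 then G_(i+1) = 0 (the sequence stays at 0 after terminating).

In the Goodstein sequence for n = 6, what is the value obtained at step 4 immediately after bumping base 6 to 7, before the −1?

98040

i=0: 6 = 2^2 + 2 (b=2); 2→3: 3^3 + 3 = 30; 30−1 = 29
i=1: 29 = 3^3 + 2 (b=3); 3→4: 4^4 + 2 = 258; 258−1 = 257
i=2: 257 = 4^4 + 1 (b=4); 4→5: 5^5 + 1 = 3126; 3126−1 = 3125
i=3: 3125 = 5^5 (b=5); 5→6: 6^6 = 46656; 46656−1 = 46655
i=4: 46655 = 5·6^5 + 5·6^4 + 5·6^3 + 5·6^2 + 5·6 + 5 (b=6); 6→7: 5·7^5 + 5·7^4 + 5·7^3 + 5·7^2 + 5·7 + 5 = 98040; 98040−1 = 98039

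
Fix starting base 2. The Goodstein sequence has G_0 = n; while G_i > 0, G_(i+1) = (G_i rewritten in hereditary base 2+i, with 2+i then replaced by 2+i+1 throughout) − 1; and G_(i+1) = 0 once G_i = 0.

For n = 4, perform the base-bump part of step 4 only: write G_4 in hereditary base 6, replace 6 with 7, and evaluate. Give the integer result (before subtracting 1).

110

(0) 4|_2 = 2^2 ↦ 3^3|_3 = 27 ⇒ 26
(1) 26|_3 = 2·3^2 + 2·3 + 2 ↦ 2·4^2 + 2·4 + 2|_4 = 42 ⇒ 41
(2) 41|_4 = 2·4^2 + 2·4 + 1 ↦ 2·5^2 + 2·5 + 1|_5 = 61 ⇒ 60
(3) 60|_5 = 2·5^2 + 2·5 ↦ 2·6^2 + 2·6|_6 = 84 ⇒ 83
(4) 83|_6 = 2·6^2 + 6 + 5 ↦ 2·7^2 + 7 + 5|_7 = 110 ⇒ 109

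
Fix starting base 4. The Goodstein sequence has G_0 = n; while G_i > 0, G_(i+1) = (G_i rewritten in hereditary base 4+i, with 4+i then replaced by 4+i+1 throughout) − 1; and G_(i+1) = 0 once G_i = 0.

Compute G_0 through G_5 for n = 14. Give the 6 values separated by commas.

G_0=14  [base 4] 3·4 + 2  →[4↦5]→  3·5 + 2 = 17  −1 ⇒ G_1=16
G_1=16  [base 5] 3·5 + 1  →[5↦6]→  3·6 + 1 = 19  −1 ⇒ G_2=18
G_2=18  [base 6] 3·6  →[6↦7]→  3·7 = 21  −1 ⇒ G_3=20
G_3=20  [base 7] 2·7 + 6  →[7↦8]→  2·8 + 6 = 22  −1 ⇒ G_4=21
G_4=21  [base 8] 2·8 + 5  →[8↦9]→  2·9 + 5 = 23  −1 ⇒ G_5=22

14, 16, 18, 20, 21, 22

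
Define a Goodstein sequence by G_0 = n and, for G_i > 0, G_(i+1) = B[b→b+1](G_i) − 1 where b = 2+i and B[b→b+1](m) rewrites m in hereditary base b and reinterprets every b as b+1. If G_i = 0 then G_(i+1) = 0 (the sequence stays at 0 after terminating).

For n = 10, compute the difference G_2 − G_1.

i=0: 10 = 2^(2 + 1) + 2 (b=2); 2→3: 3^(3 + 1) + 3 = 84; 84−1 = 83
i=1: 83 = 3^(3 + 1) + 2 (b=3); 3→4: 4^(4 + 1) + 2 = 1026; 1026−1 = 1025

942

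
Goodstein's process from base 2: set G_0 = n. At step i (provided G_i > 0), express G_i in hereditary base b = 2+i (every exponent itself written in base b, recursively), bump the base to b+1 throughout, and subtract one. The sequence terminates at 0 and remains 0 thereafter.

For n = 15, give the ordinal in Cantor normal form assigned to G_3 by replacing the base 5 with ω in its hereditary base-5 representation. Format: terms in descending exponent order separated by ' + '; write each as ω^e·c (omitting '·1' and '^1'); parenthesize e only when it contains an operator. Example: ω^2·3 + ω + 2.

step 0: 15 = 2^(2 + 1) + 2^2 + 2 + 1; sub 3 for 2: 3^(3 + 1) + 3^3 + 3 + 1; = 112; G_1 = 112−1 = 111
step 1: 111 = 3^(3 + 1) + 3^3 + 3; sub 4 for 3: 4^(4 + 1) + 4^4 + 4; = 1284; G_2 = 1284−1 = 1283
step 2: 1283 = 4^(4 + 1) + 4^4 + 3; sub 5 for 4: 5^(5 + 1) + 5^5 + 3; = 18753; G_3 = 18753−1 = 18752
step 3: 18752 = 5^(5 + 1) + 5^5 + 2; sub 6 for 5: 6^(6 + 1) + 6^6 + 2; = 326594; G_4 = 326594−1 = 326593

ω^(ω + 1) + ω^ω + 2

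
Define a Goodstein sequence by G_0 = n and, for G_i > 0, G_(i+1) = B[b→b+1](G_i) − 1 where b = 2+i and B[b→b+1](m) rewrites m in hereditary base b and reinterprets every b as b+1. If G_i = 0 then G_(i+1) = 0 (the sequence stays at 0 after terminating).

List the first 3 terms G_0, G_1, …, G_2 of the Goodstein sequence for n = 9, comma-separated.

(0) 9|_2 = 2^(2 + 1) + 1 ↦ 3^(3 + 1) + 1|_3 = 82 ⇒ 81
(1) 81|_3 = 3^(3 + 1) ↦ 4^(4 + 1)|_4 = 1024 ⇒ 1023

9, 81, 1023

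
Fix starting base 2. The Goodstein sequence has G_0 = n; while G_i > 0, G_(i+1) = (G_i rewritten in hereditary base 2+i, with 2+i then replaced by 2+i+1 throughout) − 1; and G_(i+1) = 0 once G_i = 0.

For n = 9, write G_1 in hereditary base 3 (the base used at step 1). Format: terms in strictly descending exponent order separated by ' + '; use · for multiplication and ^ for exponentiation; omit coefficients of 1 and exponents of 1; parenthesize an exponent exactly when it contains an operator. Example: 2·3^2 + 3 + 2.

(0) 9|_2 = 2^(2 + 1) + 1 ↦ 3^(3 + 1) + 1|_3 = 82 ⇒ 81
(1) 81|_3 = 3^(3 + 1) ↦ 4^(4 + 1)|_4 = 1024 ⇒ 1023

3^(3 + 1)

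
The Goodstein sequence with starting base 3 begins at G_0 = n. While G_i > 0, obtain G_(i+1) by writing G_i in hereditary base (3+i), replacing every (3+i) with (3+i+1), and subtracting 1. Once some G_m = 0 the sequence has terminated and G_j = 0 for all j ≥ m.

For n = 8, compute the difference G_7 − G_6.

step 0: 8 = 2·3 + 2; sub 4 for 3: 2·4 + 2; = 10; G_1 = 10−1 = 9
step 1: 9 = 2·4 + 1; sub 5 for 4: 2·5 + 1; = 11; G_2 = 11−1 = 10
step 2: 10 = 2·5; sub 6 for 5: 2·6; = 12; G_3 = 12−1 = 11
step 3: 11 = 6 + 5; sub 7 for 6: 7 + 5; = 12; G_4 = 12−1 = 11
step 4: 11 = 7 + 4; sub 8 for 7: 8 + 4; = 12; G_5 = 12−1 = 11
step 5: 11 = 8 + 3; sub 9 for 8: 9 + 3; = 12; G_6 = 12−1 = 11
step 6: 11 = 9 + 2; sub 10 for 9: 10 + 2; = 12; G_7 = 12−1 = 11

0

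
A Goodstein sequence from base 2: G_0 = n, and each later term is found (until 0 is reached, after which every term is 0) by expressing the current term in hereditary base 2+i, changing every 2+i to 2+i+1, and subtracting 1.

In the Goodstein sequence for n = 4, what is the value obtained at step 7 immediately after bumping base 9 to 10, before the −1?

212

(0) 4|_2 = 2^2 ↦ 3^3|_3 = 27 ⇒ 26
(1) 26|_3 = 2·3^2 + 2·3 + 2 ↦ 2·4^2 + 2·4 + 2|_4 = 42 ⇒ 41
(2) 41|_4 = 2·4^2 + 2·4 + 1 ↦ 2·5^2 + 2·5 + 1|_5 = 61 ⇒ 60
(3) 60|_5 = 2·5^2 + 2·5 ↦ 2·6^2 + 2·6|_6 = 84 ⇒ 83
(4) 83|_6 = 2·6^2 + 6 + 5 ↦ 2·7^2 + 7 + 5|_7 = 110 ⇒ 109
(5) 109|_7 = 2·7^2 + 7 + 4 ↦ 2·8^2 + 8 + 4|_8 = 140 ⇒ 139
(6) 139|_8 = 2·8^2 + 8 + 3 ↦ 2·9^2 + 9 + 3|_9 = 174 ⇒ 173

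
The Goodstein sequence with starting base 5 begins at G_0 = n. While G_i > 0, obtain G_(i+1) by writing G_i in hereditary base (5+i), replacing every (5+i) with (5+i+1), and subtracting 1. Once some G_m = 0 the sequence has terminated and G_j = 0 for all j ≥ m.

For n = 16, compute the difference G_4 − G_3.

G_0 = 16. HB_5(16) = 3·5 + 1. Bump = 19. G_1 = 18.
G_1 = 18. HB_6(18) = 3·6. Bump = 21. G_2 = 20.
G_2 = 20. HB_7(20) = 2·7 + 6. Bump = 22. G_3 = 21.
G_3 = 21. HB_8(21) = 2·8 + 5. Bump = 23. G_4 = 22.

1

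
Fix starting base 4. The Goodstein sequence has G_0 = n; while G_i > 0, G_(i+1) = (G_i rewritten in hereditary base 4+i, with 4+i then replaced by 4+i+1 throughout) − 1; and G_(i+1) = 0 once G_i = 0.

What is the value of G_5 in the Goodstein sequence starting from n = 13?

(0) 13|_4 = 3·4 + 1 ↦ 3·5 + 1|_5 = 16 ⇒ 15
(1) 15|_5 = 3·5 ↦ 3·6|_6 = 18 ⇒ 17
(2) 17|_6 = 2·6 + 5 ↦ 2·7 + 5|_7 = 19 ⇒ 18
(3) 18|_7 = 2·7 + 4 ↦ 2·8 + 4|_8 = 20 ⇒ 19
(4) 19|_8 = 2·8 + 3 ↦ 2·9 + 3|_9 = 21 ⇒ 20
(5) 20|_9 = 2·9 + 2 ↦ 2·10 + 2|_10 = 22 ⇒ 21

20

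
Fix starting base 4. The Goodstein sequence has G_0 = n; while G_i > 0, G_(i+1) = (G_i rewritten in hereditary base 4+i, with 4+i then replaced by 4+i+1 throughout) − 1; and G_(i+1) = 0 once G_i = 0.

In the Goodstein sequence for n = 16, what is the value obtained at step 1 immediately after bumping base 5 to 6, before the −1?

G_0 = 16. HB_4(16) = 4^2. Bump = 25. G_1 = 24.
G_1 = 24. HB_5(24) = 4·5 + 4. Bump = 28. G_2 = 27.

28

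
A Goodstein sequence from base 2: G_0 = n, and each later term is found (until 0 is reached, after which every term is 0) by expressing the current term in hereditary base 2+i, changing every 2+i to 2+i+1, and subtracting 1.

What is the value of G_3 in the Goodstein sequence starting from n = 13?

base 2: 13 = 2^(2 + 1) + 2^2 + 1; at 3: 3^(3 + 1) + 3^3 + 1 = 109; next = 108
base 3: 108 = 3^(3 + 1) + 3^3; at 4: 4^(4 + 1) + 4^4 = 1280; next = 1279
base 4: 1279 = 4^(4 + 1) + 3·4^3 + 3·4^2 + 3·4 + 3; at 5: 5^(5 + 1) + 3·5^3 + 3·5^2 + 3·5 + 3 = 16093; next = 16092

16092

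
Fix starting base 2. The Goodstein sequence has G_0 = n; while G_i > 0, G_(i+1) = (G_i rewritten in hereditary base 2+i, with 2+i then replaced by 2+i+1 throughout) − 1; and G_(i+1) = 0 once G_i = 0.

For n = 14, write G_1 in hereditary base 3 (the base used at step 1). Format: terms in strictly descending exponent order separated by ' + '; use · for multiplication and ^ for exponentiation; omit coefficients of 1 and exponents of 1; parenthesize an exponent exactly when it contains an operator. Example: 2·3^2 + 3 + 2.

3^(3 + 1) + 3^3 + 2

step 0: 14 = 2^(2 + 1) + 2^2 + 2; sub 3 for 2: 3^(3 + 1) + 3^3 + 3; = 111; G_1 = 111−1 = 110
step 1: 110 = 3^(3 + 1) + 3^3 + 2; sub 4 for 3: 4^(4 + 1) + 4^4 + 2; = 1282; G_2 = 1282−1 = 1281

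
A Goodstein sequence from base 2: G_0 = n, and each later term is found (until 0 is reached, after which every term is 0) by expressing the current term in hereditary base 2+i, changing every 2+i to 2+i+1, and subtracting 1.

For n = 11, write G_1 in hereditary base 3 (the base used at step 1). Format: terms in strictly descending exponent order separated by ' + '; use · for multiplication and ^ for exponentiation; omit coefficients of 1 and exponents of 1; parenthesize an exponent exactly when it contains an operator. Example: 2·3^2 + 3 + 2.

11 —HB2→ 2^(2 + 1) + 2 + 1 —bump→ 3^(3 + 1) + 3 + 1 = 85 —(−1)→ 84
84 —HB3→ 3^(3 + 1) + 3 —bump→ 4^(4 + 1) + 4 = 1028 —(−1)→ 1027

3^(3 + 1) + 3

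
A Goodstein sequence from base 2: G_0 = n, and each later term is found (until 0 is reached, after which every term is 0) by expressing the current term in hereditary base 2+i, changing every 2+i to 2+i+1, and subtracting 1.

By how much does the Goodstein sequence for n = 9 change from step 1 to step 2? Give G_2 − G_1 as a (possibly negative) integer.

942

(0) 9|_2 = 2^(2 + 1) + 1 ↦ 3^(3 + 1) + 1|_3 = 82 ⇒ 81
(1) 81|_3 = 3^(3 + 1) ↦ 4^(4 + 1)|_4 = 1024 ⇒ 1023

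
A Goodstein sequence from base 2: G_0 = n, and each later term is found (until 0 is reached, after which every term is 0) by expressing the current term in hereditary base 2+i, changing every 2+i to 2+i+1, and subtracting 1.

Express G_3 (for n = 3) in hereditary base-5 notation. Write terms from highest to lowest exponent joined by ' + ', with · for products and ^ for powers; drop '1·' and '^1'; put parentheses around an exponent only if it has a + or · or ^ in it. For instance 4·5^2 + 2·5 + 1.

2

G_0 = 3. HB_2(3) = 2 + 1. Bump = 4. G_1 = 3.
G_1 = 3. HB_3(3) = 3. Bump = 4. G_2 = 3.
G_2 = 3. HB_4(3) = 3. Bump = 3. G_3 = 2.
G_3 = 2. HB_5(2) = 2. Bump = 2. G_4 = 1.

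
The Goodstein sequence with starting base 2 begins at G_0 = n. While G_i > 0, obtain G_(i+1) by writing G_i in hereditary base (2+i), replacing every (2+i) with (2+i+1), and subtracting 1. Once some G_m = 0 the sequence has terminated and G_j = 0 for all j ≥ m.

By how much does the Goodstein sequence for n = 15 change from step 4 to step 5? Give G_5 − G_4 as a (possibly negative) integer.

6261751

G_0=15  [base 2] 2^(2 + 1) + 2^2 + 2 + 1  →[2↦3]→  3^(3 + 1) + 3^3 + 3 + 1 = 112  −1 ⇒ G_1=111
G_1=111  [base 3] 3^(3 + 1) + 3^3 + 3  →[3↦4]→  4^(4 + 1) + 4^4 + 4 = 1284  −1 ⇒ G_2=1283
G_2=1283  [base 4] 4^(4 + 1) + 4^4 + 3  →[4↦5]→  5^(5 + 1) + 5^5 + 3 = 18753  −1 ⇒ G_3=18752
G_3=18752  [base 5] 5^(5 + 1) + 5^5 + 2  →[5↦6]→  6^(6 + 1) + 6^6 + 2 = 326594  −1 ⇒ G_4=326593
G_4=326593  [base 6] 6^(6 + 1) + 6^6 + 1  →[6↦7]→  7^(7 + 1) + 7^7 + 1 = 6588345  −1 ⇒ G_5=6588344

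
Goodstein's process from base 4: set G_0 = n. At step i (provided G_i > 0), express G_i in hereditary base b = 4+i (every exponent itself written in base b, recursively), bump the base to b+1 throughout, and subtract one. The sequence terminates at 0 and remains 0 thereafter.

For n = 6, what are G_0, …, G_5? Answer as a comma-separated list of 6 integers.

6 —HB4→ 4 + 2 —bump→ 5 + 2 = 7 —(−1)→ 6
6 —HB5→ 5 + 1 —bump→ 6 + 1 = 7 —(−1)→ 6
6 —HB6→ 6 —bump→ 7 = 7 —(−1)→ 6
6 —HB7→ 6 —bump→ 6 = 6 —(−1)→ 5
5 —HB8→ 5 —bump→ 5 = 5 —(−1)→ 4

6, 6, 6, 6, 5, 4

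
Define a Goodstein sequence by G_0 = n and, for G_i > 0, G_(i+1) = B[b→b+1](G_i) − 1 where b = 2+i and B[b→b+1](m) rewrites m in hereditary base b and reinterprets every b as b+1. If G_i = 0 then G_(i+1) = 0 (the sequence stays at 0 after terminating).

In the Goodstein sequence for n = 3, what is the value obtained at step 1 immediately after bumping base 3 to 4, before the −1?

G_0=3  [base 2] 2 + 1  →[2↦3]→  3 + 1 = 4  −1 ⇒ G_1=3
G_1=3  [base 3] 3  →[3↦4]→  4 = 4  −1 ⇒ G_2=3

4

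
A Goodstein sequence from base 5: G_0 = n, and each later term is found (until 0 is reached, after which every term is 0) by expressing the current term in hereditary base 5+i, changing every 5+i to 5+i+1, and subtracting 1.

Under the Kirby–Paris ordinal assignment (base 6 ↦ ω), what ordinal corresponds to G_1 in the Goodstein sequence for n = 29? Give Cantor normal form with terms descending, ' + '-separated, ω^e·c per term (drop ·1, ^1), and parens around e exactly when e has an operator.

ω^2 + 3

G_0 = 29. HB_5(29) = 5^2 + 4. Bump = 40. G_1 = 39.
G_1 = 39. HB_6(39) = 6^2 + 3. Bump = 52. G_2 = 51.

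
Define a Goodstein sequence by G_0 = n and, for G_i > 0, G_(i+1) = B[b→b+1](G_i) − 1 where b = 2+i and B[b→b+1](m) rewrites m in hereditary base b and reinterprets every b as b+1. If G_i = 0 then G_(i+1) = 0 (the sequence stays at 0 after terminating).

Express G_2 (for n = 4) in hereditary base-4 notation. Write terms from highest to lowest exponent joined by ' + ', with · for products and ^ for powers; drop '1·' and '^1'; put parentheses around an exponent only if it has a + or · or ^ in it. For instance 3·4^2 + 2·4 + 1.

2·4^2 + 2·4 + 1

4 —HB2→ 2^2 —bump→ 3^3 = 27 —(−1)→ 26
26 —HB3→ 2·3^2 + 2·3 + 2 —bump→ 2·4^2 + 2·4 + 2 = 42 —(−1)→ 41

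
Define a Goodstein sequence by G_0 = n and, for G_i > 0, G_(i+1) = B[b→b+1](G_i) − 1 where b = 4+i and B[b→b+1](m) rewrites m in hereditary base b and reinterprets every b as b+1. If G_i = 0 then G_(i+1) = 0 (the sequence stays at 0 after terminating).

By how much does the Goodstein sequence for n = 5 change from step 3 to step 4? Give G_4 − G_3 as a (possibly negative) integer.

G_0 = 5. HB_4(5) = 4 + 1. Bump = 6. G_1 = 5.
G_1 = 5. HB_5(5) = 5. Bump = 6. G_2 = 5.
G_2 = 5. HB_6(5) = 5. Bump = 5. G_3 = 4.
G_3 = 4. HB_7(4) = 4. Bump = 4. G_4 = 3.

-1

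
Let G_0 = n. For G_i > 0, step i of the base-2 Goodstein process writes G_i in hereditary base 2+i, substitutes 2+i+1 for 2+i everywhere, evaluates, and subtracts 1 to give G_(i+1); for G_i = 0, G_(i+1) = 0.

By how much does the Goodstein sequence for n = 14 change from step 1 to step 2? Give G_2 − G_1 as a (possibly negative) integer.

1171

base 2: 14 = 2^(2 + 1) + 2^2 + 2; at 3: 3^(3 + 1) + 3^3 + 3 = 111; next = 110
base 3: 110 = 3^(3 + 1) + 3^3 + 2; at 4: 4^(4 + 1) + 4^4 + 2 = 1282; next = 1281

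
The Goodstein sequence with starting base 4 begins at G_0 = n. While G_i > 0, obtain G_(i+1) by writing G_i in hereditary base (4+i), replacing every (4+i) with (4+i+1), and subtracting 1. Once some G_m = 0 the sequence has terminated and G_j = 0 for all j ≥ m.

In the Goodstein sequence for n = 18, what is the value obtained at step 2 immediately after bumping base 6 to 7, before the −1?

49

step 0: 18 = 4^2 + 2; sub 5 for 4: 5^2 + 2; = 27; G_1 = 27−1 = 26
step 1: 26 = 5^2 + 1; sub 6 for 5: 6^2 + 1; = 37; G_2 = 37−1 = 36
step 2: 36 = 6^2; sub 7 for 6: 7^2; = 49; G_3 = 49−1 = 48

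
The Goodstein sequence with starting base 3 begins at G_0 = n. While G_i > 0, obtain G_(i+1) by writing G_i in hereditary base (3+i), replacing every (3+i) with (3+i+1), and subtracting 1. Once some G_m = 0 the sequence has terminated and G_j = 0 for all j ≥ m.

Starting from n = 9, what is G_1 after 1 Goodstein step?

15

G_0=9  [base 3] 3^2  →[3↦4]→  4^2 = 16  −1 ⇒ G_1=15
G_1=15  [base 4] 3·4 + 3  →[4↦5]→  3·5 + 3 = 18  −1 ⇒ G_2=17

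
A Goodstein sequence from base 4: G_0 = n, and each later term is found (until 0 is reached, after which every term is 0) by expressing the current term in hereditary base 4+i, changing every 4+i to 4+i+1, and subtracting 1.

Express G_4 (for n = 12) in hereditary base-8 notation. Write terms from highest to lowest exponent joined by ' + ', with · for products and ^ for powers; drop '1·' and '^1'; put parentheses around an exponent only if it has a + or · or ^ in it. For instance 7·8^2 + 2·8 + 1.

2·8 + 1

12 —HB4→ 3·4 —bump→ 3·5 = 15 —(−1)→ 14
14 —HB5→ 2·5 + 4 —bump→ 2·6 + 4 = 16 —(−1)→ 15
15 —HB6→ 2·6 + 3 —bump→ 2·7 + 3 = 17 —(−1)→ 16
16 —HB7→ 2·7 + 2 —bump→ 2·8 + 2 = 18 —(−1)→ 17
17 —HB8→ 2·8 + 1 —bump→ 2·9 + 1 = 19 —(−1)→ 18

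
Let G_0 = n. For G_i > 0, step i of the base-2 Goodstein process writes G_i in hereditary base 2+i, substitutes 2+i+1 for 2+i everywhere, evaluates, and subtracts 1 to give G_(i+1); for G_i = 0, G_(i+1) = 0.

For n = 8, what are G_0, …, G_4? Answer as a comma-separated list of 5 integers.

i=0: 8 = 2^(2 + 1) (b=2); 2→3: 3^(3 + 1) = 81; 81−1 = 80
i=1: 80 = 2·3^3 + 2·3^2 + 2·3 + 2 (b=3); 3→4: 2·4^4 + 2·4^2 + 2·4 + 2 = 554; 554−1 = 553
i=2: 553 = 2·4^4 + 2·4^2 + 2·4 + 1 (b=4); 4→5: 2·5^5 + 2·5^2 + 2·5 + 1 = 6311; 6311−1 = 6310
i=3: 6310 = 2·5^5 + 2·5^2 + 2·5 (b=5); 5→6: 2·6^6 + 2·6^2 + 2·6 = 93396; 93396−1 = 93395

8, 80, 553, 6310, 93395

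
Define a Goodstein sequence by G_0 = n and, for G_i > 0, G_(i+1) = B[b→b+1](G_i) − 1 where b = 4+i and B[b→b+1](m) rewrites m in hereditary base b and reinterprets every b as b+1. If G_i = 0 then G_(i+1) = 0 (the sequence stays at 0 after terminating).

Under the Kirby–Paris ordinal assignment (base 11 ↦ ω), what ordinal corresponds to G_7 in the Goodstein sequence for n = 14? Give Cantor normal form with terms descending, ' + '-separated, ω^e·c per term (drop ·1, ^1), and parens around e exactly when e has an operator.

[0] 14 ≡ 3·4 + 2 (base 4). Lift 5: 17. −1: 16.
[1] 16 ≡ 3·5 + 1 (base 5). Lift 6: 19. −1: 18.
[2] 18 ≡ 3·6 (base 6). Lift 7: 21. −1: 20.
[3] 20 ≡ 2·7 + 6 (base 7). Lift 8: 22. −1: 21.
[4] 21 ≡ 2·8 + 5 (base 8). Lift 9: 23. −1: 22.
[5] 22 ≡ 2·9 + 4 (base 9). Lift 10: 24. −1: 23.
[6] 23 ≡ 2·10 + 3 (base 10). Lift 11: 25. −1: 24.
[7] 24 ≡ 2·11 + 2 (base 11). Lift 12: 26. −1: 25.

ω·2 + 2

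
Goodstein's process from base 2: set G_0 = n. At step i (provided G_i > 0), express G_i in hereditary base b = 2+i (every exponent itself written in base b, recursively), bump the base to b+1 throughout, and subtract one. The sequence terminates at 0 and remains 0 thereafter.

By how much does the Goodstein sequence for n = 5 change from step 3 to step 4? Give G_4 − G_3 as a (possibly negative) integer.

308

i=0: 5 = 2^2 + 1 (b=2); 2→3: 3^3 + 1 = 28; 28−1 = 27
i=1: 27 = 3^3 (b=3); 3→4: 4^4 = 256; 256−1 = 255
i=2: 255 = 3·4^3 + 3·4^2 + 3·4 + 3 (b=4); 4→5: 3·5^3 + 3·5^2 + 3·5 + 3 = 468; 468−1 = 467
i=3: 467 = 3·5^3 + 3·5^2 + 3·5 + 2 (b=5); 5→6: 3·6^3 + 3·6^2 + 3·6 + 2 = 776; 776−1 = 775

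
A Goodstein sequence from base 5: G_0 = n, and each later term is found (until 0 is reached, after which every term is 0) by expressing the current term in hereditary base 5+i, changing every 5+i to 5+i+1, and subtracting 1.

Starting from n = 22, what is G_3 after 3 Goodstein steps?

(0) 22|_5 = 4·5 + 2 ↦ 4·6 + 2|_6 = 26 ⇒ 25
(1) 25|_6 = 4·6 + 1 ↦ 4·7 + 1|_7 = 29 ⇒ 28
(2) 28|_7 = 4·7 ↦ 4·8|_8 = 32 ⇒ 31
(3) 31|_8 = 3·8 + 7 ↦ 3·9 + 7|_9 = 34 ⇒ 33

31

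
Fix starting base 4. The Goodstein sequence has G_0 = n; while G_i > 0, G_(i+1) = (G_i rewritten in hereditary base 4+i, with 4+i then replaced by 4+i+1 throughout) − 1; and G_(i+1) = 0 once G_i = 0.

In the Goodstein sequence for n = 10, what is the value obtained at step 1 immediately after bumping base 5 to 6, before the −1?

10 —HB4→ 2·4 + 2 —bump→ 2·5 + 2 = 12 —(−1)→ 11
11 —HB5→ 2·5 + 1 —bump→ 2·6 + 1 = 13 —(−1)→ 12

13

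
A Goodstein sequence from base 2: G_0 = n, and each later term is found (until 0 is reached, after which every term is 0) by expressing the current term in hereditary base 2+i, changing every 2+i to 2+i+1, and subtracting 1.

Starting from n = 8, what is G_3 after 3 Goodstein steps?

6310

step 0: 8 = 2^(2 + 1); sub 3 for 2: 3^(3 + 1); = 81; G_1 = 81−1 = 80
step 1: 80 = 2·3^3 + 2·3^2 + 2·3 + 2; sub 4 for 3: 2·4^4 + 2·4^2 + 2·4 + 2; = 554; G_2 = 554−1 = 553
step 2: 553 = 2·4^4 + 2·4^2 + 2·4 + 1; sub 5 for 4: 2·5^5 + 2·5^2 + 2·5 + 1; = 6311; G_3 = 6311−1 = 6310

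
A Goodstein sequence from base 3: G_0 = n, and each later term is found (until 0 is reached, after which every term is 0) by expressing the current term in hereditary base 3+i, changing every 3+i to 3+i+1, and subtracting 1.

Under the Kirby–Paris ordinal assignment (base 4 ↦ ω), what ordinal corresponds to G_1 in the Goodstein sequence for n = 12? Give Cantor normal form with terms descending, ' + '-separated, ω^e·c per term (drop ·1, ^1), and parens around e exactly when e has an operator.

G_0 = 12. HB_3(12) = 3^2 + 3. Bump = 20. G_1 = 19.
G_1 = 19. HB_4(19) = 4^2 + 3. Bump = 28. G_2 = 27.

ω^2 + 3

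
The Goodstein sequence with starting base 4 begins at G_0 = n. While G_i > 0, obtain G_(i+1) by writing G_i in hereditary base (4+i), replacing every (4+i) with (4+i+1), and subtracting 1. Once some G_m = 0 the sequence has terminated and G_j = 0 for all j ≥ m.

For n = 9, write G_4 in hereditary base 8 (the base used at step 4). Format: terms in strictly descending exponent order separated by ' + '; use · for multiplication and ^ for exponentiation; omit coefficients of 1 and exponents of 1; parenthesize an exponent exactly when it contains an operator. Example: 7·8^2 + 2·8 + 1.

base 4: 9 = 2·4 + 1; at 5: 2·5 + 1 = 11; next = 10
base 5: 10 = 2·5; at 6: 2·6 = 12; next = 11
base 6: 11 = 6 + 5; at 7: 7 + 5 = 12; next = 11
base 7: 11 = 7 + 4; at 8: 8 + 4 = 12; next = 11
base 8: 11 = 8 + 3; at 9: 9 + 3 = 12; next = 11

8 + 3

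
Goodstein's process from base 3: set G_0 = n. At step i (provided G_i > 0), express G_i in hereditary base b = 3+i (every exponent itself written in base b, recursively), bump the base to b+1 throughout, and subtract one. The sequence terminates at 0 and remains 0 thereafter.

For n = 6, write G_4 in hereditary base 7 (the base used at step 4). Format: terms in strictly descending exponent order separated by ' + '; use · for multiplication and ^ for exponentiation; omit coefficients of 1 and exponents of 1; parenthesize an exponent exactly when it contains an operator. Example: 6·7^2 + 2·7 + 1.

7

[0] 6 ≡ 2·3 (base 3). Lift 4: 8. −1: 7.
[1] 7 ≡ 4 + 3 (base 4). Lift 5: 8. −1: 7.
[2] 7 ≡ 5 + 2 (base 5). Lift 6: 8. −1: 7.
[3] 7 ≡ 6 + 1 (base 6). Lift 7: 8. −1: 7.
[4] 7 ≡ 7 (base 7). Lift 8: 8. −1: 7.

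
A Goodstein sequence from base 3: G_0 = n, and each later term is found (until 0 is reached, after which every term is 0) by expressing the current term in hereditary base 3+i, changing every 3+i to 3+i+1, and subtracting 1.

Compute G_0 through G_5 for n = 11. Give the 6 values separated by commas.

11, 17, 25, 35, 39, 43

base 3: 11 = 3^2 + 2; at 4: 4^2 + 2 = 18; next = 17
base 4: 17 = 4^2 + 1; at 5: 5^2 + 1 = 26; next = 25
base 5: 25 = 5^2; at 6: 6^2 = 36; next = 35
base 6: 35 = 5·6 + 5; at 7: 5·7 + 5 = 40; next = 39
base 7: 39 = 5·7 + 4; at 8: 5·8 + 4 = 44; next = 43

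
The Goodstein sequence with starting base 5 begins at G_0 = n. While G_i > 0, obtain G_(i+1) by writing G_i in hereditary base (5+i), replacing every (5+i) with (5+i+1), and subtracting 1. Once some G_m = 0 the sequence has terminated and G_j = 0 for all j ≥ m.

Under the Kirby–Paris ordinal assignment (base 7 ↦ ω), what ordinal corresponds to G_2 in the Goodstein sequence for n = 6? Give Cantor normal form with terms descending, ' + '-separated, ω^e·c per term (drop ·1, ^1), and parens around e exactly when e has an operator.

i=0: 6 = 5 + 1 (b=5); 5→6: 6 + 1 = 7; 7−1 = 6
i=1: 6 = 6 (b=6); 6→7: 7 = 7; 7−1 = 6

6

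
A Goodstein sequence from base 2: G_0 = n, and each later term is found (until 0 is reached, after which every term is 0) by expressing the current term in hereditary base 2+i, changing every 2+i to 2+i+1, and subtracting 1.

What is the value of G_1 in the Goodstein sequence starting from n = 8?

(0) 8|_2 = 2^(2 + 1) ↦ 3^(3 + 1)|_3 = 81 ⇒ 80
(1) 80|_3 = 2·3^3 + 2·3^2 + 2·3 + 2 ↦ 2·4^4 + 2·4^2 + 2·4 + 2|_4 = 554 ⇒ 553

80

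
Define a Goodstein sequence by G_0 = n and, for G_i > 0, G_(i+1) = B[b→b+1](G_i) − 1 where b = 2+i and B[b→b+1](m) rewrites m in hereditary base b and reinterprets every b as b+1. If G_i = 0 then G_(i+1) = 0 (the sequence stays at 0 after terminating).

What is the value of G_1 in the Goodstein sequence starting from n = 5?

27

G_0=5  [base 2] 2^2 + 1  →[2↦3]→  3^3 + 1 = 28  −1 ⇒ G_1=27
G_1=27  [base 3] 3^3  →[3↦4]→  4^4 = 256  −1 ⇒ G_2=255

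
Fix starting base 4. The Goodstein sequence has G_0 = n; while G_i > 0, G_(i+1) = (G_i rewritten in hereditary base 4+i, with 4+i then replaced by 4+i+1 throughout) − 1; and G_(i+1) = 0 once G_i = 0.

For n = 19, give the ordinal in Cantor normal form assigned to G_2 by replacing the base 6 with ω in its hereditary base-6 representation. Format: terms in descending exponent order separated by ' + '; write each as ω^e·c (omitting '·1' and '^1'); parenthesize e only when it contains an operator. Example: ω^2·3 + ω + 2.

19 —HB4→ 4^2 + 3 —bump→ 5^2 + 3 = 28 —(−1)→ 27
27 —HB5→ 5^2 + 2 —bump→ 6^2 + 2 = 38 —(−1)→ 37
37 —HB6→ 6^2 + 1 —bump→ 7^2 + 1 = 50 —(−1)→ 49

ω^2 + 1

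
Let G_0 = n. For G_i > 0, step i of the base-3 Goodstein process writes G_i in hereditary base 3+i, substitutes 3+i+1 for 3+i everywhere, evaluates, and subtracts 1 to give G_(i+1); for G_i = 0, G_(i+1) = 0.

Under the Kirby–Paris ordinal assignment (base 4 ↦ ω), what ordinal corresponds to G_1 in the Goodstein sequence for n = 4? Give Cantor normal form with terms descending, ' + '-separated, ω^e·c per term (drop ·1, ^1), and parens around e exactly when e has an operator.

ω

(0) 4|_3 = 3 + 1 ↦ 4 + 1|_4 = 5 ⇒ 4
(1) 4|_4 = 4 ↦ 5|_5 = 5 ⇒ 4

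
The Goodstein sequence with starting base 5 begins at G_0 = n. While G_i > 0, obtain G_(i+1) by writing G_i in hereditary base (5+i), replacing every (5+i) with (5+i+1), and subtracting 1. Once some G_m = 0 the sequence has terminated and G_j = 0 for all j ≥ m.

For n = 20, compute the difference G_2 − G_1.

i=0: 20 = 4·5 (b=5); 5→6: 4·6 = 24; 24−1 = 23
i=1: 23 = 3·6 + 5 (b=6); 6→7: 3·7 + 5 = 26; 26−1 = 25

2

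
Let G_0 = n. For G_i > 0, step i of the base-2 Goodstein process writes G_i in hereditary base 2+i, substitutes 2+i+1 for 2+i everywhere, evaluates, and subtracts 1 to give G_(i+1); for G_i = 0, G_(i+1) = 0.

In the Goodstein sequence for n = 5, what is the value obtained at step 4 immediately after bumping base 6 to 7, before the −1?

G_0 = 5. HB_2(5) = 2^2 + 1. Bump = 28. G_1 = 27.
G_1 = 27. HB_3(27) = 3^3. Bump = 256. G_2 = 255.
G_2 = 255. HB_4(255) = 3·4^3 + 3·4^2 + 3·4 + 3. Bump = 468. G_3 = 467.
G_3 = 467. HB_5(467) = 3·5^3 + 3·5^2 + 3·5 + 2. Bump = 776. G_4 = 775.
G_4 = 775. HB_6(775) = 3·6^3 + 3·6^2 + 3·6 + 1. Bump = 1198. G_5 = 1197.

1198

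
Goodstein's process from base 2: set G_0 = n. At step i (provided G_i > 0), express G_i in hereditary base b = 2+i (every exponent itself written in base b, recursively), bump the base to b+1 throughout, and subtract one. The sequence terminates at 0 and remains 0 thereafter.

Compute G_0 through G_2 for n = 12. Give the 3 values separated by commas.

12, 107, 1065

[0] 12 ≡ 2^(2 + 1) + 2^2 (base 2). Lift 3: 108. −1: 107.
[1] 107 ≡ 3^(3 + 1) + 2·3^2 + 2·3 + 2 (base 3). Lift 4: 1066. −1: 1065.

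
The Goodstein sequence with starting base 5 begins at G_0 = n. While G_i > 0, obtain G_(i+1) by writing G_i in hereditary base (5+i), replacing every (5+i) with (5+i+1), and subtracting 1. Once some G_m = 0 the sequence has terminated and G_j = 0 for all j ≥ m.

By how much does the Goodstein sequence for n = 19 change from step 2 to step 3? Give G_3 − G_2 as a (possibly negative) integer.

[0] 19 ≡ 3·5 + 4 (base 5). Lift 6: 22. −1: 21.
[1] 21 ≡ 3·6 + 3 (base 6). Lift 7: 24. −1: 23.
[2] 23 ≡ 3·7 + 2 (base 7). Lift 8: 26. −1: 25.

2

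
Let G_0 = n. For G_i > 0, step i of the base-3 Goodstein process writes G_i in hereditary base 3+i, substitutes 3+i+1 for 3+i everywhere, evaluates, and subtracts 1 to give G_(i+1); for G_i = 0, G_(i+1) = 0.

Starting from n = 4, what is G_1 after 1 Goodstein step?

base 3: 4 = 3 + 1; at 4: 4 + 1 = 5; next = 4
base 4: 4 = 4; at 5: 5 = 5; next = 4

4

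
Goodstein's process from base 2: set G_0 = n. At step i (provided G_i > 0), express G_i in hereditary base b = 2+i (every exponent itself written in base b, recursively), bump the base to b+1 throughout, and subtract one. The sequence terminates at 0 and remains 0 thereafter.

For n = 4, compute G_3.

G_0=4  [base 2] 2^2  →[2↦3]→  3^3 = 27  −1 ⇒ G_1=26
G_1=26  [base 3] 2·3^2 + 2·3 + 2  →[3↦4]→  2·4^2 + 2·4 + 2 = 42  −1 ⇒ G_2=41
G_2=41  [base 4] 2·4^2 + 2·4 + 1  →[4↦5]→  2·5^2 + 2·5 + 1 = 61  −1 ⇒ G_3=60

60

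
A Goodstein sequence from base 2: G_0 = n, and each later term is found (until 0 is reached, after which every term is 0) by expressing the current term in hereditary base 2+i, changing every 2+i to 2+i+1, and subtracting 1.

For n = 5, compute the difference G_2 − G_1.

(0) 5|_2 = 2^2 + 1 ↦ 3^3 + 1|_3 = 28 ⇒ 27
(1) 27|_3 = 3^3 ↦ 4^4|_4 = 256 ⇒ 255

228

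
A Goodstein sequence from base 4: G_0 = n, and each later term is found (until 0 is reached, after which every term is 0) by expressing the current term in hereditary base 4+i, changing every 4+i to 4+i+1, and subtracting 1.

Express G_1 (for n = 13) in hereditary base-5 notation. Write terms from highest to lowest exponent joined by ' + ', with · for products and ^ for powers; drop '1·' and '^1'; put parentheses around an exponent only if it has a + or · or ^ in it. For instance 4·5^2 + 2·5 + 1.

G_0=13  [base 4] 3·4 + 1  →[4↦5]→  3·5 + 1 = 16  −1 ⇒ G_1=15
G_1=15  [base 5] 3·5  →[5↦6]→  3·6 = 18  −1 ⇒ G_2=17

3·5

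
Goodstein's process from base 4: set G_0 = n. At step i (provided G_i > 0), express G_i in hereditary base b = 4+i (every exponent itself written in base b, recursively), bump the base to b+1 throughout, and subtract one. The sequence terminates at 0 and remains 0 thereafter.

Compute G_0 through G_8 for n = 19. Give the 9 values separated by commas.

19, 27, 37, 49, 63, 69, 75, 81, 87

G_0 = 19. HB_4(19) = 4^2 + 3. Bump = 28. G_1 = 27.
G_1 = 27. HB_5(27) = 5^2 + 2. Bump = 38. G_2 = 37.
G_2 = 37. HB_6(37) = 6^2 + 1. Bump = 50. G_3 = 49.
G_3 = 49. HB_7(49) = 7^2. Bump = 64. G_4 = 63.
G_4 = 63. HB_8(63) = 7·8 + 7. Bump = 70. G_5 = 69.
G_5 = 69. HB_9(69) = 7·9 + 6. Bump = 76. G_6 = 75.
G_6 = 75. HB_10(75) = 7·10 + 5. Bump = 82. G_7 = 81.
G_7 = 81. HB_11(81) = 7·11 + 4. Bump = 88. G_8 = 87.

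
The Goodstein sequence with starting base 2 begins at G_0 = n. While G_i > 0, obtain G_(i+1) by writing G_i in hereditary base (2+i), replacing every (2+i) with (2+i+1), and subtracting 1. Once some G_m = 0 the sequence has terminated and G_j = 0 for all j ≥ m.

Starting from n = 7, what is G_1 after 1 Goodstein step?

[0] 7 ≡ 2^2 + 2 + 1 (base 2). Lift 3: 31. −1: 30.
[1] 30 ≡ 3^3 + 3 (base 3). Lift 4: 260. −1: 259.

30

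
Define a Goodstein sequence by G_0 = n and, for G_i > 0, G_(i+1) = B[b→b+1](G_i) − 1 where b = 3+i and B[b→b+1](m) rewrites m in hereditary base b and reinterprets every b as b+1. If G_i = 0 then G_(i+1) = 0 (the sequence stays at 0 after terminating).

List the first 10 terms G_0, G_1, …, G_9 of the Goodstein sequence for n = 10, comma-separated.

10 —HB3→ 3^2 + 1 —bump→ 4^2 + 1 = 17 —(−1)→ 16
16 —HB4→ 4^2 —bump→ 5^2 = 25 —(−1)→ 24
24 —HB5→ 4·5 + 4 —bump→ 4·6 + 4 = 28 —(−1)→ 27
27 —HB6→ 4·6 + 3 —bump→ 4·7 + 3 = 31 —(−1)→ 30
30 —HB7→ 4·7 + 2 —bump→ 4·8 + 2 = 34 —(−1)→ 33
33 —HB8→ 4·8 + 1 —bump→ 4·9 + 1 = 37 —(−1)→ 36
36 —HB9→ 4·9 —bump→ 4·10 = 40 —(−1)→ 39
39 —HB10→ 3·10 + 9 —bump→ 3·11 + 9 = 42 —(−1)→ 41
41 —HB11→ 3·11 + 8 —bump→ 3·12 + 8 = 44 —(−1)→ 43

10, 16, 24, 27, 30, 33, 36, 39, 41, 43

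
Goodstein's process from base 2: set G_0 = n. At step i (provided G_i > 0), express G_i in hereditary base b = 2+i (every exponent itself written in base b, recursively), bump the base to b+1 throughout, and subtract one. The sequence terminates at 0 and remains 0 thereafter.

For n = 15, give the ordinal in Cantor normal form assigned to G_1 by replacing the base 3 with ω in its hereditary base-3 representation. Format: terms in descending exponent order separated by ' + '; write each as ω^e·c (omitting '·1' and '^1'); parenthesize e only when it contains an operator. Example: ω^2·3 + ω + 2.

ω^(ω + 1) + ω^ω + ω

(0) 15|_2 = 2^(2 + 1) + 2^2 + 2 + 1 ↦ 3^(3 + 1) + 3^3 + 3 + 1|_3 = 112 ⇒ 111
(1) 111|_3 = 3^(3 + 1) + 3^3 + 3 ↦ 4^(4 + 1) + 4^4 + 4|_4 = 1284 ⇒ 1283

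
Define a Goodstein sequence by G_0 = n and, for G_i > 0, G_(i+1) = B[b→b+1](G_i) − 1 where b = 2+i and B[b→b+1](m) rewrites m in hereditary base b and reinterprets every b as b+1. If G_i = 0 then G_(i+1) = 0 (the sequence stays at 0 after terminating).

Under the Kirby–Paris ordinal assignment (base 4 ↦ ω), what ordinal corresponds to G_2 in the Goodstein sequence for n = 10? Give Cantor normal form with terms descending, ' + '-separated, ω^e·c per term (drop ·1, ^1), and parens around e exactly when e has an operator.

ω^(ω + 1) + 1

i=0: 10 = 2^(2 + 1) + 2 (b=2); 2→3: 3^(3 + 1) + 3 = 84; 84−1 = 83
i=1: 83 = 3^(3 + 1) + 2 (b=3); 3→4: 4^(4 + 1) + 2 = 1026; 1026−1 = 1025
i=2: 1025 = 4^(4 + 1) + 1 (b=4); 4→5: 5^(5 + 1) + 1 = 15626; 15626−1 = 15625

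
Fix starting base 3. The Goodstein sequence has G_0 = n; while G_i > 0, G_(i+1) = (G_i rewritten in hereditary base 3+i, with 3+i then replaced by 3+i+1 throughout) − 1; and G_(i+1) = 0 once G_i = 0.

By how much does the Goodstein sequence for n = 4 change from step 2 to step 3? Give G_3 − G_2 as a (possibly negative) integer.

-1

i=0: 4 = 3 + 1 (b=3); 3→4: 4 + 1 = 5; 5−1 = 4
i=1: 4 = 4 (b=4); 4→5: 5 = 5; 5−1 = 4
i=2: 4 = 4 (b=5); 5→6: 4 = 4; 4−1 = 3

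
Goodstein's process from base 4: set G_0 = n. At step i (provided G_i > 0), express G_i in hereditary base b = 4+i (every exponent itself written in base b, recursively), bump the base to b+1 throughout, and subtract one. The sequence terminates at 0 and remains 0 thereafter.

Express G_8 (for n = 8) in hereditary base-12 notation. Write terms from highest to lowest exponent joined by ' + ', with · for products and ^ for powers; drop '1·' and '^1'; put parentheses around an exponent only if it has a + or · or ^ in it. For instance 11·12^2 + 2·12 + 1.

7

(0) 8|_4 = 2·4 ↦ 2·5|_5 = 10 ⇒ 9
(1) 9|_5 = 5 + 4 ↦ 6 + 4|_6 = 10 ⇒ 9
(2) 9|_6 = 6 + 3 ↦ 7 + 3|_7 = 10 ⇒ 9
(3) 9|_7 = 7 + 2 ↦ 8 + 2|_8 = 10 ⇒ 9
(4) 9|_8 = 8 + 1 ↦ 9 + 1|_9 = 10 ⇒ 9
(5) 9|_9 = 9 ↦ 10|_10 = 10 ⇒ 9
(6) 9|_10 = 9 ↦ 9|_11 = 9 ⇒ 8
(7) 8|_11 = 8 ↦ 8|_12 = 8 ⇒ 7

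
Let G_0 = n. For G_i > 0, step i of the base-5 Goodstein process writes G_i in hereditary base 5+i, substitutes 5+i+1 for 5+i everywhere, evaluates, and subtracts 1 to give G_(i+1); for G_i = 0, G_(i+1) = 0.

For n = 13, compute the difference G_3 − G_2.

1

base 5: 13 = 2·5 + 3; at 6: 2·6 + 3 = 15; next = 14
base 6: 14 = 2·6 + 2; at 7: 2·7 + 2 = 16; next = 15
base 7: 15 = 2·7 + 1; at 8: 2·8 + 1 = 17; next = 16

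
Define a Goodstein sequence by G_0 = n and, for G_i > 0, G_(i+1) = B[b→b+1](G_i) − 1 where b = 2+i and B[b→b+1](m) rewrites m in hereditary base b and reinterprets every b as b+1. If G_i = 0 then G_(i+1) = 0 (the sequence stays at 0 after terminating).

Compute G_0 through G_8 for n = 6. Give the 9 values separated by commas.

(0) 6|_2 = 2^2 + 2 ↦ 3^3 + 3|_3 = 30 ⇒ 29
(1) 29|_3 = 3^3 + 2 ↦ 4^4 + 2|_4 = 258 ⇒ 257
(2) 257|_4 = 4^4 + 1 ↦ 5^5 + 1|_5 = 3126 ⇒ 3125
(3) 3125|_5 = 5^5 ↦ 6^6|_6 = 46656 ⇒ 46655
(4) 46655|_6 = 5·6^5 + 5·6^4 + 5·6^3 + 5·6^2 + 5·6 + 5 ↦ 5·7^5 + 5·7^4 + 5·7^3 + 5·7^2 + 5·7 + 5|_7 = 98040 ⇒ 98039
(5) 98039|_7 = 5·7^5 + 5·7^4 + 5·7^3 + 5·7^2 + 5·7 + 4 ↦ 5·8^5 + 5·8^4 + 5·8^3 + 5·8^2 + 5·8 + 4|_8 = 187244 ⇒ 187243
(6) 187243|_8 = 5·8^5 + 5·8^4 + 5·8^3 + 5·8^2 + 5·8 + 3 ↦ 5·9^5 + 5·9^4 + 5·9^3 + 5·9^2 + 5·9 + 3|_9 = 332148 ⇒ 332147
(7) 332147|_9 = 5·9^5 + 5·9^4 + 5·9^3 + 5·9^2 + 5·9 + 2 ↦ 5·10^5 + 5·10^4 + 5·10^3 + 5·10^2 + 5·10 + 2|_10 = 555552 ⇒ 555551

6, 29, 257, 3125, 46655, 98039, 187243, 332147, 555551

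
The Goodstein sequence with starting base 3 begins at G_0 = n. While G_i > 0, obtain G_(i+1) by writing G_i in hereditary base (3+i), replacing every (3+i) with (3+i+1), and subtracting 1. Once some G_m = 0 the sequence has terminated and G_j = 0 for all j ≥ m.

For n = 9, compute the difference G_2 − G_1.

2

base 3: 9 = 3^2; at 4: 4^2 = 16; next = 15
base 4: 15 = 3·4 + 3; at 5: 3·5 + 3 = 18; next = 17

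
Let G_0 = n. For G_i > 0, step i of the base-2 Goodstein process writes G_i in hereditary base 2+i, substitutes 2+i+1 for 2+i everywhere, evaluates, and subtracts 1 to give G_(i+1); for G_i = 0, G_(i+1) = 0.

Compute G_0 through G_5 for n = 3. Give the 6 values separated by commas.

(0) 3|_2 = 2 + 1 ↦ 3 + 1|_3 = 4 ⇒ 3
(1) 3|_3 = 3 ↦ 4|_4 = 4 ⇒ 3
(2) 3|_4 = 3 ↦ 3|_5 = 3 ⇒ 2
(3) 2|_5 = 2 ↦ 2|_6 = 2 ⇒ 1
(4) 1|_6 = 1 ↦ 1|_7 = 1 ⇒ 0

3, 3, 3, 2, 1, 0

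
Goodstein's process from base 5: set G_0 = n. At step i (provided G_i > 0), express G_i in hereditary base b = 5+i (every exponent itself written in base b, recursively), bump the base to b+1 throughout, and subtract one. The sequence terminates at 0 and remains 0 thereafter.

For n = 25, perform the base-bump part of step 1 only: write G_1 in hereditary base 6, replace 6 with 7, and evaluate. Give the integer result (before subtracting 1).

40

25 —HB5→ 5^2 —bump→ 6^2 = 36 —(−1)→ 35
35 —HB6→ 5·6 + 5 —bump→ 5·7 + 5 = 40 —(−1)→ 39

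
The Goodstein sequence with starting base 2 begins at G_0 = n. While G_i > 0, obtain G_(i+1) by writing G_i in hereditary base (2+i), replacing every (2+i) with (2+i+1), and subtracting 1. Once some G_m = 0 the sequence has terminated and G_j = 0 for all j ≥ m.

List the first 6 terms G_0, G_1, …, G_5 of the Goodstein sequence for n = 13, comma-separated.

base 2: 13 = 2^(2 + 1) + 2^2 + 1; at 3: 3^(3 + 1) + 3^3 + 1 = 109; next = 108
base 3: 108 = 3^(3 + 1) + 3^3; at 4: 4^(4 + 1) + 4^4 = 1280; next = 1279
base 4: 1279 = 4^(4 + 1) + 3·4^3 + 3·4^2 + 3·4 + 3; at 5: 5^(5 + 1) + 3·5^3 + 3·5^2 + 3·5 + 3 = 16093; next = 16092
base 5: 16092 = 5^(5 + 1) + 3·5^3 + 3·5^2 + 3·5 + 2; at 6: 6^(6 + 1) + 3·6^3 + 3·6^2 + 3·6 + 2 = 280712; next = 280711
base 6: 280711 = 6^(6 + 1) + 3·6^3 + 3·6^2 + 3·6 + 1; at 7: 7^(7 + 1) + 3·7^3 + 3·7^2 + 3·7 + 1 = 5765999; next = 5765998

13, 108, 1279, 16092, 280711, 5765998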